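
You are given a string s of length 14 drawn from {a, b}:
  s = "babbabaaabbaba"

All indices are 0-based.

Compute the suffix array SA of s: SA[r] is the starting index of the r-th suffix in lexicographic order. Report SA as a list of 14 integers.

rank | idx | suffix
   0 |  13 | a
   1 |   6 | aaabbaba
   2 |   7 | aabbaba
   3 |  11 | aba
   4 |   4 | abaaabbaba
   5 |   8 | abbaba
   6 |   1 | abbabaaabbaba
   7 |  12 | ba
   8 |   5 | baaabbaba
   9 |  10 | baba
  10 |   3 | babaaabbaba
  11 |   0 | babbabaaabbaba
  12 |   9 | bbaba
  13 |   2 | bbabaaabbaba

[13, 6, 7, 11, 4, 8, 1, 12, 5, 10, 3, 0, 9, 2]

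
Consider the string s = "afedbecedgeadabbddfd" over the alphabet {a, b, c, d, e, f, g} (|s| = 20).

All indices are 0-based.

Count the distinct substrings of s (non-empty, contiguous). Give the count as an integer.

196

rank→(start, suffix):
  0 → (13, 'abbddfd')
  1 → (11, 'adabbddfd')
  2 → (0, 'afedbecedgeadabbddfd')
  3 → (14, 'bbddfd')
  4 → (15, 'bddfd')
  5 → (4, 'becedgeadabbddfd')
  6 → (6, 'cedgeadabbddfd')
  7 → (19, 'd')
  8 → (12, 'dabbddfd')
  9 → (3, 'dbecedgeadabbddfd')
  10 → (16, 'ddfd')
  11 → (17, 'dfd')
  12 → (8, 'dgeadabbddfd')
  13 → (10, 'eadabbddfd')
  14 → (5, 'ecedgeadabbddfd')
  15 → (2, 'edbecedgeadabbddfd')
  16 → (7, 'edgeadabbddfd')
  17 → (18, 'fd')
  18 → (1, 'fedbecedgeadabbddfd')
  19 → (9, 'geadabbddfd')

SA = [13, 11, 0, 14, 15, 4, 6, 19, 12, 3, 16, 17, 8, 10, 5, 2, 7, 18, 1, 9]
i: (SA[i-1],SA[i]) lcp shared
  1: (13,11) 1 'a'
  2: (11,0) 1 'a'
  3: (0,14) 0 ''
  4: (14,15) 1 'b'
  5: (15,4) 1 'b'
  6: (4,6) 0 ''
  7: (6,19) 0 ''
  8: (19,12) 1 'd'
  9: (12,3) 1 'd'
  10: (3,16) 1 'd'
  11: (16,17) 1 'd'
  12: (17,8) 1 'd'
  13: (8,10) 0 ''
  14: (10,5) 1 'e'
  15: (5,2) 1 'e'
  16: (2,7) 2 'ed'
  17: (7,18) 0 ''
  18: (18,1) 1 'f'
  19: (1,9) 0 ''

n(n+1)/2 = 20·21/2 = 210
Σ LCP = 0 + 1 + 1 + 0 + 1 + 1 + 0 + 0 + 1 + 1 + 1 + 1 + 1 + 0 + 1 + 1 + 2 + 0 + 1 + 0 = 14
distinct = 210 − 14 = 196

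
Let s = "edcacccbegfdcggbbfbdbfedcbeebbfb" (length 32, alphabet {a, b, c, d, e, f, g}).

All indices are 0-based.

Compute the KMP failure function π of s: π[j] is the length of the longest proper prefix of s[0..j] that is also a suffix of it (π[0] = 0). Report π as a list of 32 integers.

[0, 0, 0, 0, 0, 0, 0, 0, 1, 0, 0, 0, 0, 0, 0, 0, 0, 0, 0, 0, 0, 0, 1, 2, 3, 0, 1, 1, 0, 0, 0, 0]

π[0] = 0
j=1 s[j]='d': π[1]=0 (border '')
j=2 s[j]='c': π[2]=0 (border '')
j=3 s[j]='a': π[3]=0 (border '')
j=4 s[j]='c': π[4]=0 (border '')
j=5 s[j]='c': π[5]=0 (border '')
j=6 s[j]='c': π[6]=0 (border '')
j=7 s[j]='b': π[7]=0 (border '')
j=8 s[j]='e': π[8]=1 (border 'e')
j=9 s[j]='g': k: 1→0; π[9]=0 (border '')
j=10 s[j]='f': π[10]=0 (border '')
j=11 s[j]='d': π[11]=0 (border '')
j=12 s[j]='c': π[12]=0 (border '')
j=13 s[j]='g': π[13]=0 (border '')
j=14 s[j]='g': π[14]=0 (border '')
j=15 s[j]='b': π[15]=0 (border '')
j=16 s[j]='b': π[16]=0 (border '')
j=17 s[j]='f': π[17]=0 (border '')
j=18 s[j]='b': π[18]=0 (border '')
j=19 s[j]='d': π[19]=0 (border '')
j=20 s[j]='b': π[20]=0 (border '')
j=21 s[j]='f': π[21]=0 (border '')
j=22 s[j]='e': π[22]=1 (border 'e')
j=23 s[j]='d': π[23]=2 (border 'ed')
j=24 s[j]='c': π[24]=3 (border 'edc')
j=25 s[j]='b': k: 3→0; π[25]=0 (border '')
j=26 s[j]='e': π[26]=1 (border 'e')
j=27 s[j]='e': k: 1→0; π[27]=1 (border 'e')
j=28 s[j]='b': k: 1→0; π[28]=0 (border '')
j=29 s[j]='b': π[29]=0 (border '')
j=30 s[j]='f': π[30]=0 (border '')
j=31 s[j]='b': π[31]=0 (border '')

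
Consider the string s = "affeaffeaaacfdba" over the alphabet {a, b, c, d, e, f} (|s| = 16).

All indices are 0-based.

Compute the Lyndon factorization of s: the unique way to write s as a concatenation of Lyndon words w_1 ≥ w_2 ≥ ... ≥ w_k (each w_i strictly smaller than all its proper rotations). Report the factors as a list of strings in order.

emit factor 1: 'affe' (i=0, period=4)
emit factor 2: 'affe' (i=4, period=4)
emit factor 3: 'aaacfdb' (i=8, period=7)
emit factor 4: 'a' (i=15, period=1)

["affe", "affe", "aaacfdb", "a"]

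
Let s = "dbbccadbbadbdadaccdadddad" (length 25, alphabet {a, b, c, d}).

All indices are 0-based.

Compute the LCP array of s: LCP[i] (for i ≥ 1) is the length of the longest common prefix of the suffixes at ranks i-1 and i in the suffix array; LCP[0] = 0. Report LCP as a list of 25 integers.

[0, 1, 2, 2, 3, 2, 0, 1, 2, 1, 1, 0, 1, 2, 1, 0, 1, 2, 3, 3, 1, 3, 2, 1, 2]

sorted suffixes:
  #0 SA[0]=15  'accdadddad'
  #1 SA[1]=23  'ad'
  #2 SA[2]=13  'adaccdadddad'
  #3 SA[3]=5  'adbbadbdadaccdadddad'
  #4 SA[4]=9  'adbdadaccdadddad'
  #5 SA[5]=19  'adddad'
  #6 SA[6]=8  'badbdadaccdadddad'
  #7 SA[7]=7  'bbadbdadaccdadddad'
  #8 SA[8]=1  'bbccadbbadbdadaccdadddad'
  #9 SA[9]=2  'bccadbbadbdadaccdadddad'
  #10 SA[10]=11  'bdadaccdadddad'
  #11 SA[11]=4  'cadbbadbdadaccdadddad'
  #12 SA[12]=3  'ccadbbadbdadaccdadddad'
  #13 SA[13]=16  'ccdadddad'
  #14 SA[14]=17  'cdadddad'
  #15 SA[15]=24  'd'
  #16 SA[16]=14  'daccdadddad'
  #17 SA[17]=22  'dad'
  #18 SA[18]=12  'dadaccdadddad'
  #19 SA[19]=18  'dadddad'
  #20 SA[20]=6  'dbbadbdadaccdadddad'
  #21 SA[21]=0  'dbbccadbbadbdadaccdadddad'
  #22 SA[22]=10  'dbdadaccdadddad'
  #23 SA[23]=21  'ddad'
  #24 SA[24]=20  'dddad'

SA = [15, 23, 13, 5, 9, 19, 8, 7, 1, 2, 11, 4, 3, 16, 17, 24, 14, 22, 12, 18, 6, 0, 10, 21, 20]
[i] adj suffixes → lcp
  [1] 15/23 → 1 ('a')
  [2] 23/13 → 2 ('ad')
  [3] 13/5 → 2 ('ad')
  [4] 5/9 → 3 ('adb')
  [5] 9/19 → 2 ('ad')
  [6] 19/8 → 0 ('')
  [7] 8/7 → 1 ('b')
  [8] 7/1 → 2 ('bb')
  [9] 1/2 → 1 ('b')
  [10] 2/11 → 1 ('b')
  [11] 11/4 → 0 ('')
  [12] 4/3 → 1 ('c')
  [13] 3/16 → 2 ('cc')
  [14] 16/17 → 1 ('c')
  [15] 17/24 → 0 ('')
  [16] 24/14 → 1 ('d')
  [17] 14/22 → 2 ('da')
  [18] 22/12 → 3 ('dad')
  [19] 12/18 → 3 ('dad')
  [20] 18/6 → 1 ('d')
  [21] 6/0 → 3 ('dbb')
  [22] 0/10 → 2 ('db')
  [23] 10/21 → 1 ('d')
  [24] 21/20 → 2 ('dd')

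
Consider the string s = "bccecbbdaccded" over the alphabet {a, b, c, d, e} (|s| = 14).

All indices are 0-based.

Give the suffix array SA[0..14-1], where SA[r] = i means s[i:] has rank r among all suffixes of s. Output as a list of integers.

sorted suffixes:
  #0 SA[0]=8  'accded'
  #1 SA[1]=5  'bbdaccded'
  #2 SA[2]=0  'bccecbbdaccded'
  #3 SA[3]=6  'bdaccded'
  #4 SA[4]=4  'cbbdaccded'
  #5 SA[5]=9  'ccded'
  #6 SA[6]=1  'ccecbbdaccded'
  #7 SA[7]=10  'cded'
  #8 SA[8]=2  'cecbbdaccded'
  #9 SA[9]=13  'd'
  #10 SA[10]=7  'daccded'
  #11 SA[11]=11  'ded'
  #12 SA[12]=3  'ecbbdaccded'
  #13 SA[13]=12  'ed'

[8, 5, 0, 6, 4, 9, 1, 10, 2, 13, 7, 11, 3, 12]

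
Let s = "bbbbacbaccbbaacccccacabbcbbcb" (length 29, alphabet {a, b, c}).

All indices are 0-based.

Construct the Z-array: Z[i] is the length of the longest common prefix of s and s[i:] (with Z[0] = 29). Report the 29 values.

Z[0]=29
i=1: i≥r, start 0; Z[1]=3 extend→box=[1,4)
i=2: min(r-i=2, Z[1]=3)=2; Z[2]=2
i=3: min(r-i=1, Z[2]=2)=1; Z[3]=1
i=4: i≥r, start 0; Z[4]=0
i=5: i≥r, start 0; Z[5]=0
i=6: i≥r, start 0; Z[6]=1 extend→box=[6,7)
i=7: i≥r, start 0; Z[7]=0
i=8: i≥r, start 0; Z[8]=0
i=9: i≥r, start 0; Z[9]=0
i=10: i≥r, start 0; Z[10]=2 extend→box=[10,12)
i=11: min(r-i=1, Z[1]=3)=1; Z[11]=1
i=12: i≥r, start 0; Z[12]=0
i=13: i≥r, start 0; Z[13]=0
i=14: i≥r, start 0; Z[14]=0
i=15: i≥r, start 0; Z[15]=0
i=16: i≥r, start 0; Z[16]=0
i=17: i≥r, start 0; Z[17]=0
i=18: i≥r, start 0; Z[18]=0
i=19: i≥r, start 0; Z[19]=0
i=20: i≥r, start 0; Z[20]=0
i=21: i≥r, start 0; Z[21]=0
i=22: i≥r, start 0; Z[22]=2 extend→box=[22,24)
i=23: min(r-i=1, Z[1]=3)=1; Z[23]=1
i=24: i≥r, start 0; Z[24]=0
i=25: i≥r, start 0; Z[25]=2 extend→box=[25,27)
i=26: min(r-i=1, Z[1]=3)=1; Z[26]=1
i=27: i≥r, start 0; Z[27]=0
i=28: i≥r, start 0; Z[28]=1 extend→box=[28,29)

[29, 3, 2, 1, 0, 0, 1, 0, 0, 0, 2, 1, 0, 0, 0, 0, 0, 0, 0, 0, 0, 0, 2, 1, 0, 2, 1, 0, 1]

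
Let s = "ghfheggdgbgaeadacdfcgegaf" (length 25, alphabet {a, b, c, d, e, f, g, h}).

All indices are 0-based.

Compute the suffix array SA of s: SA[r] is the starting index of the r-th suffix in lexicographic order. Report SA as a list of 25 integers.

rank | idx | suffix
   0 |  15 | acdfcgegaf
   1 |  13 | adacdfcgegaf
   2 |  11 | aeadacdfcgegaf
   3 |  23 | af
   4 |   9 | bgaeadacdfcgegaf
   5 |  16 | cdfcgegaf
   6 |  19 | cgegaf
   7 |  14 | dacdfcgegaf
   8 |  17 | dfcgegaf
   9 |   7 | dgbgaeadacdfcgegaf
  10 |  12 | eadacdfcgegaf
  11 |  21 | egaf
  12 |   4 | eggdgbgaeadacdfcgegaf
  13 |  24 | f
  14 |  18 | fcgegaf
  15 |   2 | fheggdgbgaeadacdfcgegaf
  16 |  10 | gaeadacdfcgegaf
  17 |  22 | gaf
  18 |   8 | gbgaeadacdfcgegaf
  19 |   6 | gdgbgaeadacdfcgegaf
  20 |  20 | gegaf
  21 |   5 | ggdgbgaeadacdfcgegaf
  22 |   0 | ghfheggdgbgaeadacdfcgegaf
  23 |   3 | heggdgbgaeadacdfcgegaf
  24 |   1 | hfheggdgbgaeadacdfcgegaf

[15, 13, 11, 23, 9, 16, 19, 14, 17, 7, 12, 21, 4, 24, 18, 2, 10, 22, 8, 6, 20, 5, 0, 3, 1]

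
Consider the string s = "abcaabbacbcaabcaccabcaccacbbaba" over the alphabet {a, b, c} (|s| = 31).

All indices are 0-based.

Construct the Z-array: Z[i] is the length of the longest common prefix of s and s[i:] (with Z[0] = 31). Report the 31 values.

Z[0]=31
i=1: outside box; Z[1]=0
i=2: outside box; Z[2]=0
i=3: outside box; Z[3]=1 scan→box=[3,4)
i=4: outside box; Z[4]=2 scan→box=[4,6)
i=5: min(r-i=1, Z[1]=0)=0; Z[5]=0
i=6: outside box; Z[6]=0
i=7: outside box; Z[7]=1 scan→box=[7,8)
i=8: outside box; Z[8]=0
i=9: outside box; Z[9]=0
i=10: outside box; Z[10]=0
i=11: outside box; Z[11]=1 scan→box=[11,12)
i=12: outside box; Z[12]=4 scan→box=[12,16)
i=13: min(r-i=3, Z[1]=0)=0; Z[13]=0
i=14: min(r-i=2, Z[2]=0)=0; Z[14]=0
i=15: min(r-i=1, Z[3]=1)=1; Z[15]=1
i=16: outside box; Z[16]=0
i=17: outside box; Z[17]=0
i=18: outside box; Z[18]=4 scan→box=[18,22)
i=19: min(r-i=3, Z[1]=0)=0; Z[19]=0
i=20: min(r-i=2, Z[2]=0)=0; Z[20]=0
i=21: min(r-i=1, Z[3]=1)=1; Z[21]=1
i=22: outside box; Z[22]=0
i=23: outside box; Z[23]=0
i=24: outside box; Z[24]=1 scan→box=[24,25)
i=25: outside box; Z[25]=0
i=26: outside box; Z[26]=0
i=27: outside box; Z[27]=0
i=28: outside box; Z[28]=2 scan→box=[28,30)
i=29: min(r-i=1, Z[1]=0)=0; Z[29]=0
i=30: outside box; Z[30]=1 scan→box=[30,31)

[31, 0, 0, 1, 2, 0, 0, 1, 0, 0, 0, 1, 4, 0, 0, 1, 0, 0, 4, 0, 0, 1, 0, 0, 1, 0, 0, 0, 2, 0, 1]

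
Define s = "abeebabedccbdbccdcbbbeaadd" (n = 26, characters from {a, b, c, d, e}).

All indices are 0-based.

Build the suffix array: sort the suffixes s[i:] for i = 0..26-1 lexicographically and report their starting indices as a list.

[22, 5, 0, 23, 4, 18, 19, 13, 11, 20, 6, 1, 17, 10, 9, 14, 15, 25, 12, 16, 8, 24, 21, 3, 7, 2]

rank | idx | suffix
   0 |  22 | aadd
   1 |   5 | abedccbdbccdcbbbeaadd
   2 |   0 | abeebabedccbdbccdcbbbeaadd
   3 |  23 | add
   4 |   4 | babedccbdbccdcbbbeaadd
   5 |  18 | bbbeaadd
   6 |  19 | bbeaadd
   7 |  13 | bccdcbbbeaadd
   8 |  11 | bdbccdcbbbeaadd
   9 |  20 | beaadd
  10 |   6 | bedccbdbccdcbbbeaadd
  11 |   1 | beebabedccbdbccdcbbbeaadd
  12 |  17 | cbbbeaadd
  13 |  10 | cbdbccdcbbbeaadd
  14 |   9 | ccbdbccdcbbbeaadd
  15 |  14 | ccdcbbbeaadd
  16 |  15 | cdcbbbeaadd
  17 |  25 | d
  18 |  12 | dbccdcbbbeaadd
  19 |  16 | dcbbbeaadd
  20 |   8 | dccbdbccdcbbbeaadd
  21 |  24 | dd
  22 |  21 | eaadd
  23 |   3 | ebabedccbdbccdcbbbeaadd
  24 |   7 | edccbdbccdcbbbeaadd
  25 |   2 | eebabedccbdbccdcbbbeaadd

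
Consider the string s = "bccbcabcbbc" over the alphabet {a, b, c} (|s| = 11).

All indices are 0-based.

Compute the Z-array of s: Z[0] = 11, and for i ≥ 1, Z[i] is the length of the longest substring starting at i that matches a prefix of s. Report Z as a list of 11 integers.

Z[0]=11
i=1: fresh scan; Z[1]=0
i=2: fresh scan; Z[2]=0
i=3: fresh scan; Z[3]=2 scan→box=[3,5)
i=4: min(r-i=1, Z[1]=0)=0; Z[4]=0
i=5: fresh scan; Z[5]=0
i=6: fresh scan; Z[6]=2 scan→box=[6,8)
i=7: min(r-i=1, Z[1]=0)=0; Z[7]=0
i=8: fresh scan; Z[8]=1 scan→box=[8,9)
i=9: fresh scan; Z[9]=2 scan→box=[9,11)
i=10: min(r-i=1, Z[1]=0)=0; Z[10]=0

[11, 0, 0, 2, 0, 0, 2, 0, 1, 2, 0]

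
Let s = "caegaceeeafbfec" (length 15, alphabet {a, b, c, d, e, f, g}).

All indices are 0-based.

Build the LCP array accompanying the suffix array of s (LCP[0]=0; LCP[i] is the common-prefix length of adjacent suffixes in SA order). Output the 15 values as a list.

[0, 1, 1, 0, 0, 1, 1, 0, 1, 1, 2, 1, 0, 1, 0]

sorted suffixes:
  #0 SA[0]=4  'aceeeafbfec'
  #1 SA[1]=1  'aegaceeeafbfec'
  #2 SA[2]=9  'afbfec'
  #3 SA[3]=11  'bfec'
  #4 SA[4]=14  'c'
  #5 SA[5]=0  'caegaceeeafbfec'
  #6 SA[6]=5  'ceeeafbfec'
  #7 SA[7]=8  'eafbfec'
  #8 SA[8]=13  'ec'
  #9 SA[9]=7  'eeafbfec'
  #10 SA[10]=6  'eeeafbfec'
  #11 SA[11]=2  'egaceeeafbfec'
  #12 SA[12]=10  'fbfec'
  #13 SA[13]=12  'fec'
  #14 SA[14]=3  'gaceeeafbfec'

SA = [4, 1, 9, 11, 14, 0, 5, 8, 13, 7, 6, 2, 10, 12, 3]
rank  pair      lcp
   1  s[4:],s[1:]  1  'a'
   2  s[1:],s[9:]  1  'a'
   3  s[9:],s[11:]  0  ''
   4  s[11:],s[14:]  0  ''
   5  s[14:],s[0:]  1  'c'
   6  s[0:],s[5:]  1  'c'
   7  s[5:],s[8:]  0  ''
   8  s[8:],s[13:]  1  'e'
   9  s[13:],s[7:]  1  'e'
  10  s[7:],s[6:]  2  'ee'
  11  s[6:],s[2:]  1  'e'
  12  s[2:],s[10:]  0  ''
  13  s[10:],s[12:]  1  'f'
  14  s[12:],s[3:]  0  ''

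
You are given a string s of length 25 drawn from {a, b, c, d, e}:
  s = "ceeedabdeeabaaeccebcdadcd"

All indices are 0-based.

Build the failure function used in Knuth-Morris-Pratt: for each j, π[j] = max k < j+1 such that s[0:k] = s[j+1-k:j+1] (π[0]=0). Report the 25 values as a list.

[0, 0, 0, 0, 0, 0, 0, 0, 0, 0, 0, 0, 0, 0, 0, 1, 1, 2, 0, 1, 0, 0, 0, 1, 0]

π[0] = 0
j=1 s[j]='e': π[1]=0 (border '')
j=2 s[j]='e': π[2]=0 (border '')
j=3 s[j]='e': π[3]=0 (border '')
j=4 s[j]='d': π[4]=0 (border '')
j=5 s[j]='a': π[5]=0 (border '')
j=6 s[j]='b': π[6]=0 (border '')
j=7 s[j]='d': π[7]=0 (border '')
j=8 s[j]='e': π[8]=0 (border '')
j=9 s[j]='e': π[9]=0 (border '')
j=10 s[j]='a': π[10]=0 (border '')
j=11 s[j]='b': π[11]=0 (border '')
j=12 s[j]='a': π[12]=0 (border '')
j=13 s[j]='a': π[13]=0 (border '')
j=14 s[j]='e': π[14]=0 (border '')
j=15 s[j]='c': π[15]=1 (border 'c')
j=16 s[j]='c': k: 1→0; π[16]=1 (border 'c')
j=17 s[j]='e': π[17]=2 (border 'ce')
j=18 s[j]='b': k: 2→0; π[18]=0 (border '')
j=19 s[j]='c': π[19]=1 (border 'c')
j=20 s[j]='d': k: 1→0; π[20]=0 (border '')
j=21 s[j]='a': π[21]=0 (border '')
j=22 s[j]='d': π[22]=0 (border '')
j=23 s[j]='c': π[23]=1 (border 'c')
j=24 s[j]='d': k: 1→0; π[24]=0 (border '')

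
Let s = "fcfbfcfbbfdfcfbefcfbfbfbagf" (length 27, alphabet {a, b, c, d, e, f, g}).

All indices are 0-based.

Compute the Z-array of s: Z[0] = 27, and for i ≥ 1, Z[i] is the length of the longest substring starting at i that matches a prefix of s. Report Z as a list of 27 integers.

Z[0]=27
i=1: i≥r, start 0; Z[1]=0
i=2: i≥r, start 0; Z[2]=1 scan→box=[2,3)
i=3: i≥r, start 0; Z[3]=0
i=4: i≥r, start 0; Z[4]=4 scan→box=[4,8)
i=5: min(r-i=3, Z[1]=0)=0; Z[5]=0
i=6: min(r-i=2, Z[2]=1)=1; Z[6]=1
i=7: min(r-i=1, Z[3]=0)=0; Z[7]=0
i=8: i≥r, start 0; Z[8]=0
i=9: i≥r, start 0; Z[9]=1 scan→box=[9,10)
i=10: i≥r, start 0; Z[10]=0
i=11: i≥r, start 0; Z[11]=4 scan→box=[11,15)
i=12: min(r-i=3, Z[1]=0)=0; Z[12]=0
i=13: min(r-i=2, Z[2]=1)=1; Z[13]=1
i=14: min(r-i=1, Z[3]=0)=0; Z[14]=0
i=15: i≥r, start 0; Z[15]=0
i=16: i≥r, start 0; Z[16]=5 scan→box=[16,21)
i=17: min(r-i=4, Z[1]=0)=0; Z[17]=0
i=18: min(r-i=3, Z[2]=1)=1; Z[18]=1
i=19: min(r-i=2, Z[3]=0)=0; Z[19]=0
i=20: min(r-i=1, Z[4]=4)=1; Z[20]=1
i=21: i≥r, start 0; Z[21]=0
i=22: i≥r, start 0; Z[22]=1 scan→box=[22,23)
i=23: i≥r, start 0; Z[23]=0
i=24: i≥r, start 0; Z[24]=0
i=25: i≥r, start 0; Z[25]=0
i=26: i≥r, start 0; Z[26]=1 scan→box=[26,27)

[27, 0, 1, 0, 4, 0, 1, 0, 0, 1, 0, 4, 0, 1, 0, 0, 5, 0, 1, 0, 1, 0, 1, 0, 0, 0, 1]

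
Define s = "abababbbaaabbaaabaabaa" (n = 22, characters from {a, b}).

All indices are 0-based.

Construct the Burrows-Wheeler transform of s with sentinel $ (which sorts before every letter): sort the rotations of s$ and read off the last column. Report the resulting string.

rank  rotation                 last
    0  $abababbbaaabbaaabaabaa  a
    1  a$abababbbaaabbaaabaaba  a
    2  aa$abababbbaaabbaaabaab  b
    3  aaabaabaa$abababbbaaabb  b
    4  aaabbaaabaabaa$abababbb  b
    5  aabaa$abababbbaaabbaaab  b
    6  aabaabaa$abababbbaaabba  a
    7  aabbaaabaabaa$abababbba  a
    8  abaa$abababbbaaabbaaaba  a
    9  abaabaa$abababbbaaabbaa  a
   10  abababbbaaabbaaabaabaa$  $
   11  ababbbaaabbaaabaabaa$ab  b
   12  abbaaabaabaa$abababbbaa  a
   13  abbbaaabbaaabaabaa$abab  b
   14  baa$abababbbaaabbaaabaa  a
   15  baaabaabaa$abababbbaaab  b
   16  baaabbaaabaabaa$abababb  b
   17  baabaa$abababbbaaabbaaa  a
   18  bababbbaaabbaaabaabaa$a  a
   19  babbbaaabbaaabaabaa$aba  a
   20  bbaaabaabaa$abababbbaaa  a
   21  bbaaabbaaabaabaa$ababab  b
   22  bbbaaabbaaabaabaa$ababa  a

aabbbbaaaa$bababbaaaaba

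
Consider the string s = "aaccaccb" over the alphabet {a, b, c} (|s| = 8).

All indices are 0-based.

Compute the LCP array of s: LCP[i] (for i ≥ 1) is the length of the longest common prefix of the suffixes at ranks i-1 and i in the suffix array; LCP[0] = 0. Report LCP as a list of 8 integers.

[0, 1, 3, 0, 0, 1, 1, 2]

rank→(start, suffix):
  0 → (0, 'aaccaccb')
  1 → (1, 'accaccb')
  2 → (4, 'accb')
  3 → (7, 'b')
  4 → (3, 'caccb')
  5 → (6, 'cb')
  6 → (2, 'ccaccb')
  7 → (5, 'ccb')

SA = [0, 1, 4, 7, 3, 6, 2, 5]
[i] adj suffixes → lcp
  [1] 0/1 → 1 ('a')
  [2] 1/4 → 3 ('acc')
  [3] 4/7 → 0 ('')
  [4] 7/3 → 0 ('')
  [5] 3/6 → 1 ('c')
  [6] 6/2 → 1 ('c')
  [7] 2/5 → 2 ('cc')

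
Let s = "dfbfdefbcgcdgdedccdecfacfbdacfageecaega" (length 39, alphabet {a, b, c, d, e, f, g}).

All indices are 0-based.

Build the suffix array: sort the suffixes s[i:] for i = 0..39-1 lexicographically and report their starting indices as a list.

[38, 27, 22, 35, 30, 7, 25, 2, 34, 16, 17, 10, 20, 28, 23, 8, 26, 15, 18, 13, 4, 0, 11, 33, 19, 14, 32, 5, 36, 21, 29, 6, 24, 1, 3, 37, 9, 12, 31]

rank | idx | suffix
   0 |  38 | a
   1 |  27 | acfageecaega
   2 |  22 | acfbdacfageecaega
   3 |  35 | aega
   4 |  30 | ageecaega
   5 |   7 | bcgcdgdedccdecfacfbdacfageecaega
   6 |  25 | bdacfageecaega
   7 |   2 | bfdefbcgcdgdedccdecfacfbdacfageecaega
   8 |  34 | caega
   9 |  16 | ccdecfacfbdacfageecaega
  10 |  17 | cdecfacfbdacfageecaega
  11 |  10 | cdgdedccdecfacfbdacfageecaega
  12 |  20 | cfacfbdacfageecaega
  13 |  28 | cfageecaega
  14 |  23 | cfbdacfageecaega
  15 |   8 | cgcdgdedccdecfacfbdacfageecaega
  16 |  26 | dacfageecaega
  17 |  15 | dccdecfacfbdacfageecaega
  18 |  18 | decfacfbdacfageecaega
  19 |  13 | dedccdecfacfbdacfageecaega
  20 |   4 | defbcgcdgdedccdecfacfbdacfageecaega
  21 |   0 | dfbfdefbcgcdgdedccdecfacfbdacfageecaega
  22 |  11 | dgdedccdecfacfbdacfageecaega
  23 |  33 | ecaega
  24 |  19 | ecfacfbdacfageecaega
  25 |  14 | edccdecfacfbdacfageecaega
  26 |  32 | eecaega
  27 |   5 | efbcgcdgdedccdecfacfbdacfageecaega
  28 |  36 | ega
  29 |  21 | facfbdacfageecaega
  30 |  29 | fageecaega
  31 |   6 | fbcgcdgdedccdecfacfbdacfageecaega
  32 |  24 | fbdacfageecaega
  33 |   1 | fbfdefbcgcdgdedccdecfacfbdacfageecaega
  34 |   3 | fdefbcgcdgdedccdecfacfbdacfageecaega
  35 |  37 | ga
  36 |   9 | gcdgdedccdecfacfbdacfageecaega
  37 |  12 | gdedccdecfacfbdacfageecaega
  38 |  31 | geecaega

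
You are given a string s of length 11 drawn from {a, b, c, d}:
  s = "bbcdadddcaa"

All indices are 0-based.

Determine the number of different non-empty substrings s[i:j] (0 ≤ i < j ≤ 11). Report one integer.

58

sorted suffixes:
  #0 SA[0]=10  'a'
  #1 SA[1]=9  'aa'
  #2 SA[2]=4  'adddcaa'
  #3 SA[3]=0  'bbcdadddcaa'
  #4 SA[4]=1  'bcdadddcaa'
  #5 SA[5]=8  'caa'
  #6 SA[6]=2  'cdadddcaa'
  #7 SA[7]=3  'dadddcaa'
  #8 SA[8]=7  'dcaa'
  #9 SA[9]=6  'ddcaa'
  #10 SA[10]=5  'dddcaa'

SA = [10, 9, 4, 0, 1, 8, 2, 3, 7, 6, 5]
i: (SA[i-1],SA[i]) lcp shared
  1: (10,9) 1 'a'
  2: (9,4) 1 'a'
  3: (4,0) 0 ''
  4: (0,1) 1 'b'
  5: (1,8) 0 ''
  6: (8,2) 1 'c'
  7: (2,3) 0 ''
  8: (3,7) 1 'd'
  9: (7,6) 1 'd'
  10: (6,5) 2 'dd'

n(n+1)/2 = 11·12/2 = 66
Σ LCP = 0 + 1 + 1 + 0 + 1 + 0 + 1 + 0 + 1 + 1 + 2 = 8
distinct = 66 − 8 = 58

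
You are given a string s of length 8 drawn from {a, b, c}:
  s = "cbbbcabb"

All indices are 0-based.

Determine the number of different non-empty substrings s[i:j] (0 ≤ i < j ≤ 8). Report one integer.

rank→(start, suffix):
  0 → (5, 'abb')
  1 → (7, 'b')
  2 → (6, 'bb')
  3 → (1, 'bbbcabb')
  4 → (2, 'bbcabb')
  5 → (3, 'bcabb')
  6 → (4, 'cabb')
  7 → (0, 'cbbbcabb')

SA = [5, 7, 6, 1, 2, 3, 4, 0]
rank  pair      lcp
   1  s[5:],s[7:]  0  ''
   2  s[7:],s[6:]  1  'b'
   3  s[6:],s[1:]  2  'bb'
   4  s[1:],s[2:]  2  'bb'
   5  s[2:],s[3:]  1  'b'
   6  s[3:],s[4:]  0  ''
   7  s[4:],s[0:]  1  'c'

n(n+1)/2 = 8·9/2 = 36
Σ LCP = 0 + 0 + 1 + 2 + 2 + 1 + 0 + 1 = 7
distinct = 36 − 7 = 29

29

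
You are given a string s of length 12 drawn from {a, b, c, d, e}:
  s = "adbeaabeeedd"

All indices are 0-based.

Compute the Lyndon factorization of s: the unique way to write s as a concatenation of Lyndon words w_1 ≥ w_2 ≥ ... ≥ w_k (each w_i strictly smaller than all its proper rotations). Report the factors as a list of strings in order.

emit factor 1: 'adbe' (i=0, period=4)
emit factor 2: 'aabeeedd' (i=4, period=8)

["adbe", "aabeeedd"]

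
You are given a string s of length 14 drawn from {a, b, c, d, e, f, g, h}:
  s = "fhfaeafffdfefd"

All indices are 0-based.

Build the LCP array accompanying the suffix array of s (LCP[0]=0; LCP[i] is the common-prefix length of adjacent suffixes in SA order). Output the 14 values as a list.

rank | idx | suffix
   0 |   3 | aeafffdfefd
   1 |   5 | afffdfefd
   2 |  13 | d
   3 |   9 | dfefd
   4 |   4 | eafffdfefd
   5 |  11 | efd
   6 |   2 | faeafffdfefd
   7 |  12 | fd
   8 |   8 | fdfefd
   9 |  10 | fefd
  10 |   7 | ffdfefd
  11 |   6 | fffdfefd
  12 |   0 | fhfaeafffdfefd
  13 |   1 | hfaeafffdfefd

SA = [3, 5, 13, 9, 4, 11, 2, 12, 8, 10, 7, 6, 0, 1]
rank  pair      lcp
   1  s[3:],s[5:]  1  'a'
   2  s[5:],s[13:]  0  ''
   3  s[13:],s[9:]  1  'd'
   4  s[9:],s[4:]  0  ''
   5  s[4:],s[11:]  1  'e'
   6  s[11:],s[2:]  0  ''
   7  s[2:],s[12:]  1  'f'
   8  s[12:],s[8:]  2  'fd'
   9  s[8:],s[10:]  1  'f'
  10  s[10:],s[7:]  1  'f'
  11  s[7:],s[6:]  2  'ff'
  12  s[6:],s[0:]  1  'f'
  13  s[0:],s[1:]  0  ''

[0, 1, 0, 1, 0, 1, 0, 1, 2, 1, 1, 2, 1, 0]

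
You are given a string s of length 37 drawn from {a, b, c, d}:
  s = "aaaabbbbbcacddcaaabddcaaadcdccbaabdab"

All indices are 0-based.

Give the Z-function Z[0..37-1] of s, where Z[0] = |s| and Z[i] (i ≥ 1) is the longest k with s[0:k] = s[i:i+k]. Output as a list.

[37, 3, 2, 1, 0, 0, 0, 0, 0, 0, 1, 0, 0, 0, 0, 3, 2, 1, 0, 0, 0, 0, 3, 2, 1, 0, 0, 0, 0, 0, 0, 2, 1, 0, 0, 1, 0]

Z[0]=37
i=1: outside box; Z[1]=3 scan→box=[1,4)
i=2: min(r-i=2, Z[1]=3)=2; Z[2]=2
i=3: min(r-i=1, Z[2]=2)=1; Z[3]=1
i=4: outside box; Z[4]=0
i=5: outside box; Z[5]=0
i=6: outside box; Z[6]=0
i=7: outside box; Z[7]=0
i=8: outside box; Z[8]=0
i=9: outside box; Z[9]=0
i=10: outside box; Z[10]=1 scan→box=[10,11)
i=11: outside box; Z[11]=0
i=12: outside box; Z[12]=0
i=13: outside box; Z[13]=0
i=14: outside box; Z[14]=0
i=15: outside box; Z[15]=3 scan→box=[15,18)
i=16: min(r-i=2, Z[1]=3)=2; Z[16]=2
i=17: min(r-i=1, Z[2]=2)=1; Z[17]=1
i=18: outside box; Z[18]=0
i=19: outside box; Z[19]=0
i=20: outside box; Z[20]=0
i=21: outside box; Z[21]=0
i=22: outside box; Z[22]=3 scan→box=[22,25)
i=23: min(r-i=2, Z[1]=3)=2; Z[23]=2
i=24: min(r-i=1, Z[2]=2)=1; Z[24]=1
i=25: outside box; Z[25]=0
i=26: outside box; Z[26]=0
i=27: outside box; Z[27]=0
i=28: outside box; Z[28]=0
i=29: outside box; Z[29]=0
i=30: outside box; Z[30]=0
i=31: outside box; Z[31]=2 scan→box=[31,33)
i=32: min(r-i=1, Z[1]=3)=1; Z[32]=1
i=33: outside box; Z[33]=0
i=34: outside box; Z[34]=0
i=35: outside box; Z[35]=1 scan→box=[35,36)
i=36: outside box; Z[36]=0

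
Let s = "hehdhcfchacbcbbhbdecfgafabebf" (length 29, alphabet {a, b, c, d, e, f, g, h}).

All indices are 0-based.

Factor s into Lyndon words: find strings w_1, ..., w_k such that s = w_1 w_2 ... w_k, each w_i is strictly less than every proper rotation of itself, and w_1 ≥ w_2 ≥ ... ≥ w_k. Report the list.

["h", "eh", "dh", "cfch", "acbcbbhbdecfgaf", "abebf"]

emit factor 1: 'h' (i=0, period=1)
emit factor 2: 'eh' (i=1, period=2)
emit factor 3: 'dh' (i=3, period=2)
emit factor 4: 'cfch' (i=5, period=4)
emit factor 5: 'acbcbbhbdecfgaf' (i=9, period=15)
emit factor 6: 'abebf' (i=24, period=5)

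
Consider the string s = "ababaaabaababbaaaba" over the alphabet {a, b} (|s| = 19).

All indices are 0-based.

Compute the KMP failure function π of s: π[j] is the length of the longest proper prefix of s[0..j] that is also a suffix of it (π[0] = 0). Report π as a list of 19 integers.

π[0] = 0
j=1 s[j]='b': π[1]=0 (border '')
j=2 s[j]='a': π[2]=1 (border 'a')
j=3 s[j]='b': π[3]=2 (border 'ab')
j=4 s[j]='a': π[4]=3 (border 'aba')
j=5 s[j]='a': k: 3→1→0; π[5]=1 (border 'a')
j=6 s[j]='a': k: 1→0; π[6]=1 (border 'a')
j=7 s[j]='b': π[7]=2 (border 'ab')
j=8 s[j]='a': π[8]=3 (border 'aba')
j=9 s[j]='a': k: 3→1→0; π[9]=1 (border 'a')
j=10 s[j]='b': π[10]=2 (border 'ab')
j=11 s[j]='a': π[11]=3 (border 'aba')
j=12 s[j]='b': π[12]=4 (border 'abab')
j=13 s[j]='b': k: 4→2→0; π[13]=0 (border '')
j=14 s[j]='a': π[14]=1 (border 'a')
j=15 s[j]='a': k: 1→0; π[15]=1 (border 'a')
j=16 s[j]='a': k: 1→0; π[16]=1 (border 'a')
j=17 s[j]='b': π[17]=2 (border 'ab')
j=18 s[j]='a': π[18]=3 (border 'aba')

[0, 0, 1, 2, 3, 1, 1, 2, 3, 1, 2, 3, 4, 0, 1, 1, 1, 2, 3]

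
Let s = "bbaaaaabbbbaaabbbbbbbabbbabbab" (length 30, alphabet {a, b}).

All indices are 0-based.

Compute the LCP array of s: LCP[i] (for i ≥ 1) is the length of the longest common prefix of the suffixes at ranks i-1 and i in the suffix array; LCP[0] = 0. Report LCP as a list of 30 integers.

[0, 4, 3, 7, 2, 6, 1, 2, 3, 4, 5, 0, 1, 4, 2, 3, 4, 1, 5, 3, 4, 5, 2, 4, 6, 3, 5, 4, 5, 6]

rank | idx | suffix
   0 |   2 | aaaaabbbbaaabbbbbbbabbbabbab
   1 |   3 | aaaabbbbaaabbbbbbbabbbabbab
   2 |   4 | aaabbbbaaabbbbbbbabbbabbab
   3 |  11 | aaabbbbbbbabbbabbab
   4 |   5 | aabbbbaaabbbbbbbabbbabbab
   5 |  12 | aabbbbbbbabbbabbab
   6 |  28 | ab
   7 |  25 | abbab
   8 |  21 | abbbabbab
   9 |   6 | abbbbaaabbbbbbbabbbabbab
  10 |  13 | abbbbbbbabbbabbab
  11 |  29 | b
  12 |   1 | baaaaabbbbaaabbbbbbbabbbabbab
  13 |  10 | baaabbbbbbbabbbabbab
  14 |  27 | bab
  15 |  24 | babbab
  16 |  20 | babbbabbab
  17 |   0 | bbaaaaabbbbaaabbbbbbbabbbabbab
  18 |   9 | bbaaabbbbbbbabbbabbab
  19 |  26 | bbab
  20 |  23 | bbabbab
  21 |  19 | bbabbbabbab
  22 |   8 | bbbaaabbbbbbbabbbabbab
  23 |  22 | bbbabbab
  24 |  18 | bbbabbbabbab
  25 |   7 | bbbbaaabbbbbbbabbbabbab
  26 |  17 | bbbbabbbabbab
  27 |  16 | bbbbbabbbabbab
  28 |  15 | bbbbbbabbbabbab
  29 |  14 | bbbbbbbabbbabbab

SA = [2, 3, 4, 11, 5, 12, 28, 25, 21, 6, 13, 29, 1, 10, 27, 24, 20, 0, 9, 26, 23, 19, 8, 22, 18, 7, 17, 16, 15, 14]
rank  pair      lcp
   1  s[2:],s[3:]  4  'aaaa'
   2  s[3:],s[4:]  3  'aaa'
   3  s[4:],s[11:]  7  'aaabbbb'
   4  s[11:],s[5:]  2  'aa'
   5  s[5:],s[12:]  6  'aabbbb'
   6  s[12:],s[28:]  1  'a'
   7  s[28:],s[25:]  2  'ab'
   8  s[25:],s[21:]  3  'abb'
   9  s[21:],s[6:]  4  'abbb'
  10  s[6:],s[13:]  5  'abbbb'
  11  s[13:],s[29:]  0  ''
  12  s[29:],s[1:]  1  'b'
  13  s[1:],s[10:]  4  'baaa'
  14  s[10:],s[27:]  2  'ba'
  15  s[27:],s[24:]  3  'bab'
  16  s[24:],s[20:]  4  'babb'
  17  s[20:],s[0:]  1  'b'
  18  s[0:],s[9:]  5  'bbaaa'
  19  s[9:],s[26:]  3  'bba'
  20  s[26:],s[23:]  4  'bbab'
  21  s[23:],s[19:]  5  'bbabb'
  22  s[19:],s[8:]  2  'bb'
  23  s[8:],s[22:]  4  'bbba'
  24  s[22:],s[18:]  6  'bbbabb'
  25  s[18:],s[7:]  3  'bbb'
  26  s[7:],s[17:]  5  'bbbba'
  27  s[17:],s[16:]  4  'bbbb'
  28  s[16:],s[15:]  5  'bbbbb'
  29  s[15:],s[14:]  6  'bbbbbb'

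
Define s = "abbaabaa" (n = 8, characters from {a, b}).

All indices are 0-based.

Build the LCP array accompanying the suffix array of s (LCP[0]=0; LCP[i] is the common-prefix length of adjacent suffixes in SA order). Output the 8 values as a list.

sorted suffixes:
  #0 SA[0]=7  'a'
  #1 SA[1]=6  'aa'
  #2 SA[2]=3  'aabaa'
  #3 SA[3]=4  'abaa'
  #4 SA[4]=0  'abbaabaa'
  #5 SA[5]=5  'baa'
  #6 SA[6]=2  'baabaa'
  #7 SA[7]=1  'bbaabaa'

SA = [7, 6, 3, 4, 0, 5, 2, 1]
rank  pair      lcp
   1  s[7:],s[6:]  1  'a'
   2  s[6:],s[3:]  2  'aa'
   3  s[3:],s[4:]  1  'a'
   4  s[4:],s[0:]  2  'ab'
   5  s[0:],s[5:]  0  ''
   6  s[5:],s[2:]  3  'baa'
   7  s[2:],s[1:]  1  'b'

[0, 1, 2, 1, 2, 0, 3, 1]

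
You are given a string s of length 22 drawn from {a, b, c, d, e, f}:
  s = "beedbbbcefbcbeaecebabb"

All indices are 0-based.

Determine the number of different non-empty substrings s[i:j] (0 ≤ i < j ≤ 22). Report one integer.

rank→(start, suffix):
  0 → (19, 'abb')
  1 → (14, 'aecebabb')
  2 → (21, 'b')
  3 → (18, 'babb')
  4 → (20, 'bb')
  5 → (4, 'bbbcefbcbeaecebabb')
  6 → (5, 'bbcefbcbeaecebabb')
  7 → (10, 'bcbeaecebabb')
  8 → (6, 'bcefbcbeaecebabb')
  9 → (12, 'beaecebabb')
  10 → (0, 'beedbbbcefbcbeaecebabb')
  11 → (11, 'cbeaecebabb')
  12 → (16, 'cebabb')
  13 → (7, 'cefbcbeaecebabb')
  14 → (3, 'dbbbcefbcbeaecebabb')
  15 → (13, 'eaecebabb')
  16 → (17, 'ebabb')
  17 → (15, 'ecebabb')
  18 → (2, 'edbbbcefbcbeaecebabb')
  19 → (1, 'eedbbbcefbcbeaecebabb')
  20 → (8, 'efbcbeaecebabb')
  21 → (9, 'fbcbeaecebabb')

SA = [19, 14, 21, 18, 20, 4, 5, 10, 6, 12, 0, 11, 16, 7, 3, 13, 17, 15, 2, 1, 8, 9]
[i] adj suffixes → lcp
  [1] 19/14 → 1 ('a')
  [2] 14/21 → 0 ('')
  [3] 21/18 → 1 ('b')
  [4] 18/20 → 1 ('b')
  [5] 20/4 → 2 ('bb')
  [6] 4/5 → 2 ('bb')
  [7] 5/10 → 1 ('b')
  [8] 10/6 → 2 ('bc')
  [9] 6/12 → 1 ('b')
  [10] 12/0 → 2 ('be')
  [11] 0/11 → 0 ('')
  [12] 11/16 → 1 ('c')
  [13] 16/7 → 2 ('ce')
  [14] 7/3 → 0 ('')
  [15] 3/13 → 0 ('')
  [16] 13/17 → 1 ('e')
  [17] 17/15 → 1 ('e')
  [18] 15/2 → 1 ('e')
  [19] 2/1 → 1 ('e')
  [20] 1/8 → 1 ('e')
  [21] 8/9 → 0 ('')

n(n+1)/2 = 22·23/2 = 253
Σ LCP = 0 + 1 + 0 + 1 + 1 + 2 + 2 + 1 + 2 + 1 + 2 + 0 + 1 + 2 + 0 + 0 + 1 + 1 + 1 + 1 + 1 + 0 = 21
distinct = 253 − 21 = 232

232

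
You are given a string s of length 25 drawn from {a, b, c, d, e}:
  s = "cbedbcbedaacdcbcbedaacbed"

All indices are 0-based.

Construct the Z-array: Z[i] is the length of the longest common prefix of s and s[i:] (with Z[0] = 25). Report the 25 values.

[25, 0, 0, 0, 0, 4, 0, 0, 0, 0, 0, 1, 0, 2, 0, 4, 0, 0, 0, 0, 0, 4, 0, 0, 0]

Z[0]=25
i=1: fresh scan; Z[1]=0
i=2: fresh scan; Z[2]=0
i=3: fresh scan; Z[3]=0
i=4: fresh scan; Z[4]=0
i=5: fresh scan; Z[5]=4 grow→box=[5,9)
i=6: min(r-i=3, Z[1]=0)=0; Z[6]=0
i=7: min(r-i=2, Z[2]=0)=0; Z[7]=0
i=8: min(r-i=1, Z[3]=0)=0; Z[8]=0
i=9: fresh scan; Z[9]=0
i=10: fresh scan; Z[10]=0
i=11: fresh scan; Z[11]=1 grow→box=[11,12)
i=12: fresh scan; Z[12]=0
i=13: fresh scan; Z[13]=2 grow→box=[13,15)
i=14: min(r-i=1, Z[1]=0)=0; Z[14]=0
i=15: fresh scan; Z[15]=4 grow→box=[15,19)
i=16: min(r-i=3, Z[1]=0)=0; Z[16]=0
i=17: min(r-i=2, Z[2]=0)=0; Z[17]=0
i=18: min(r-i=1, Z[3]=0)=0; Z[18]=0
i=19: fresh scan; Z[19]=0
i=20: fresh scan; Z[20]=0
i=21: fresh scan; Z[21]=4 grow→box=[21,25)
i=22: min(r-i=3, Z[1]=0)=0; Z[22]=0
i=23: min(r-i=2, Z[2]=0)=0; Z[23]=0
i=24: min(r-i=1, Z[3]=0)=0; Z[24]=0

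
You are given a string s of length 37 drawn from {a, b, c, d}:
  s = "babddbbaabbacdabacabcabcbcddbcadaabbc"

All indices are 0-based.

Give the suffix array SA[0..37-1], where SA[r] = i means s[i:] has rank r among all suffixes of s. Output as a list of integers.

[7, 32, 14, 8, 33, 18, 21, 1, 16, 11, 30, 6, 0, 15, 10, 5, 9, 34, 35, 19, 28, 22, 24, 2, 36, 17, 20, 29, 23, 12, 25, 31, 13, 4, 27, 3, 26]

rank | idx | suffix
   0 |   7 | aabbacdabacabcabcbcddbcadaabbc
   1 |  32 | aabbc
   2 |  14 | abacabcabcbcddbcadaabbc
   3 |   8 | abbacdabacabcabcbcddbcadaabbc
   4 |  33 | abbc
   5 |  18 | abcabcbcddbcadaabbc
   6 |  21 | abcbcddbcadaabbc
   7 |   1 | abddbbaabbacdabacabcabcbcddbcadaabbc
   8 |  16 | acabcabcbcddbcadaabbc
   9 |  11 | acdabacabcabcbcddbcadaabbc
  10 |  30 | adaabbc
  11 |   6 | baabbacdabacabcabcbcddbcadaabbc
  12 |   0 | babddbbaabbacdabacabcabcbcddbcadaabbc
  13 |  15 | bacabcabcbcddbcadaabbc
  14 |  10 | bacdabacabcabcbcddbcadaabbc
  15 |   5 | bbaabbacdabacabcabcbcddbcadaabbc
  16 |   9 | bbacdabacabcabcbcddbcadaabbc
  17 |  34 | bbc
  18 |  35 | bc
  19 |  19 | bcabcbcddbcadaabbc
  20 |  28 | bcadaabbc
  21 |  22 | bcbcddbcadaabbc
  22 |  24 | bcddbcadaabbc
  23 |   2 | bddbbaabbacdabacabcabcbcddbcadaabbc
  24 |  36 | c
  25 |  17 | cabcabcbcddbcadaabbc
  26 |  20 | cabcbcddbcadaabbc
  27 |  29 | cadaabbc
  28 |  23 | cbcddbcadaabbc
  29 |  12 | cdabacabcabcbcddbcadaabbc
  30 |  25 | cddbcadaabbc
  31 |  31 | daabbc
  32 |  13 | dabacabcabcbcddbcadaabbc
  33 |   4 | dbbaabbacdabacabcabcbcddbcadaabbc
  34 |  27 | dbcadaabbc
  35 |   3 | ddbbaabbacdabacabcabcbcddbcadaabbc
  36 |  26 | ddbcadaabbc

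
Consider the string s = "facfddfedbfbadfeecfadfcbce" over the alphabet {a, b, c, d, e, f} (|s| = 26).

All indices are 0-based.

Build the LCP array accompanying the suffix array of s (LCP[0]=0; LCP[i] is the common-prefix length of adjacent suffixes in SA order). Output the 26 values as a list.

[0, 1, 3, 0, 1, 1, 0, 1, 1, 2, 0, 1, 1, 2, 3, 0, 1, 1, 1, 0, 2, 1, 1, 1, 1, 2]

rank | idx | suffix
   0 |   1 | acfddfedbfbadfeecfadfcbce
   1 |  19 | adfcbce
   2 |  12 | adfeecfadfcbce
   3 |  11 | badfeecfadfcbce
   4 |  23 | bce
   5 |   9 | bfbadfeecfadfcbce
   6 |  22 | cbce
   7 |  24 | ce
   8 |  17 | cfadfcbce
   9 |   2 | cfddfedbfbadfeecfadfcbce
  10 |   8 | dbfbadfeecfadfcbce
  11 |   4 | ddfedbfbadfeecfadfcbce
  12 |  20 | dfcbce
  13 |   5 | dfedbfbadfeecfadfcbce
  14 |  13 | dfeecfadfcbce
  15 |  25 | e
  16 |  16 | ecfadfcbce
  17 |   7 | edbfbadfeecfadfcbce
  18 |  15 | eecfadfcbce
  19 |   0 | facfddfedbfbadfeecfadfcbce
  20 |  18 | fadfcbce
  21 |  10 | fbadfeecfadfcbce
  22 |  21 | fcbce
  23 |   3 | fddfedbfbadfeecfadfcbce
  24 |   6 | fedbfbadfeecfadfcbce
  25 |  14 | feecfadfcbce

SA = [1, 19, 12, 11, 23, 9, 22, 24, 17, 2, 8, 4, 20, 5, 13, 25, 16, 7, 15, 0, 18, 10, 21, 3, 6, 14]
[i] adj suffixes → lcp
  [1] 1/19 → 1 ('a')
  [2] 19/12 → 3 ('adf')
  [3] 12/11 → 0 ('')
  [4] 11/23 → 1 ('b')
  [5] 23/9 → 1 ('b')
  [6] 9/22 → 0 ('')
  [7] 22/24 → 1 ('c')
  [8] 24/17 → 1 ('c')
  [9] 17/2 → 2 ('cf')
  [10] 2/8 → 0 ('')
  [11] 8/4 → 1 ('d')
  [12] 4/20 → 1 ('d')
  [13] 20/5 → 2 ('df')
  [14] 5/13 → 3 ('dfe')
  [15] 13/25 → 0 ('')
  [16] 25/16 → 1 ('e')
  [17] 16/7 → 1 ('e')
  [18] 7/15 → 1 ('e')
  [19] 15/0 → 0 ('')
  [20] 0/18 → 2 ('fa')
  [21] 18/10 → 1 ('f')
  [22] 10/21 → 1 ('f')
  [23] 21/3 → 1 ('f')
  [24] 3/6 → 1 ('f')
  [25] 6/14 → 2 ('fe')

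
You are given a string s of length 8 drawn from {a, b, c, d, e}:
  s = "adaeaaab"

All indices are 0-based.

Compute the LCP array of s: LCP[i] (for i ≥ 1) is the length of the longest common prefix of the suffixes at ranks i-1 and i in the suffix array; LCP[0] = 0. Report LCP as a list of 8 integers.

rank→(start, suffix):
  0 → (4, 'aaab')
  1 → (5, 'aab')
  2 → (6, 'ab')
  3 → (0, 'adaeaaab')
  4 → (2, 'aeaaab')
  5 → (7, 'b')
  6 → (1, 'daeaaab')
  7 → (3, 'eaaab')

SA = [4, 5, 6, 0, 2, 7, 1, 3]
rank  pair      lcp
   1  s[4:],s[5:]  2  'aa'
   2  s[5:],s[6:]  1  'a'
   3  s[6:],s[0:]  1  'a'
   4  s[0:],s[2:]  1  'a'
   5  s[2:],s[7:]  0  ''
   6  s[7:],s[1:]  0  ''
   7  s[1:],s[3:]  0  ''

[0, 2, 1, 1, 1, 0, 0, 0]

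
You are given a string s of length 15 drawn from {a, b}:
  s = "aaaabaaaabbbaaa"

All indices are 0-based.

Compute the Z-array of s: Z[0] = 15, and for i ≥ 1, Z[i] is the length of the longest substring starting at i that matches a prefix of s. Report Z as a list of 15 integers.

[15, 3, 2, 1, 0, 5, 3, 2, 1, 0, 0, 0, 3, 2, 1]

Z[0]=15
i=1: fresh scan; Z[1]=3 grow→box=[1,4)
i=2: min(r-i=2, Z[1]=3)=2; Z[2]=2
i=3: min(r-i=1, Z[2]=2)=1; Z[3]=1
i=4: fresh scan; Z[4]=0
i=5: fresh scan; Z[5]=5 grow→box=[5,10)
i=6: min(r-i=4, Z[1]=3)=3; Z[6]=3
i=7: min(r-i=3, Z[2]=2)=2; Z[7]=2
i=8: min(r-i=2, Z[3]=1)=1; Z[8]=1
i=9: min(r-i=1, Z[4]=0)=0; Z[9]=0
i=10: fresh scan; Z[10]=0
i=11: fresh scan; Z[11]=0
i=12: fresh scan; Z[12]=3 grow→box=[12,15)
i=13: min(r-i=2, Z[1]=3)=2; Z[13]=2
i=14: min(r-i=1, Z[2]=2)=1; Z[14]=1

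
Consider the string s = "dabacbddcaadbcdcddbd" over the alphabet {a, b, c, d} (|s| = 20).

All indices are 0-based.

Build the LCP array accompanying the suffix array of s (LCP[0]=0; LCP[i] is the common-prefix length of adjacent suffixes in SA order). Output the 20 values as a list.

rank→(start, suffix):
  0 → (9, 'aadbcdcddbd')
  1 → (1, 'abacbddcaadbcdcddbd')
  2 → (3, 'acbddcaadbcdcddbd')
  3 → (10, 'adbcdcddbd')
  4 → (2, 'bacbddcaadbcdcddbd')
  5 → (12, 'bcdcddbd')
  6 → (18, 'bd')
  7 → (5, 'bddcaadbcdcddbd')
  8 → (8, 'caadbcdcddbd')
  9 → (4, 'cbddcaadbcdcddbd')
  10 → (13, 'cdcddbd')
  11 → (15, 'cddbd')
  12 → (19, 'd')
  13 → (0, 'dabacbddcaadbcdcddbd')
  14 → (11, 'dbcdcddbd')
  15 → (17, 'dbd')
  16 → (7, 'dcaadbcdcddbd')
  17 → (14, 'dcddbd')
  18 → (16, 'ddbd')
  19 → (6, 'ddcaadbcdcddbd')

SA = [9, 1, 3, 10, 2, 12, 18, 5, 8, 4, 13, 15, 19, 0, 11, 17, 7, 14, 16, 6]
[i] adj suffixes → lcp
  [1] 9/1 → 1 ('a')
  [2] 1/3 → 1 ('a')
  [3] 3/10 → 1 ('a')
  [4] 10/2 → 0 ('')
  [5] 2/12 → 1 ('b')
  [6] 12/18 → 1 ('b')
  [7] 18/5 → 2 ('bd')
  [8] 5/8 → 0 ('')
  [9] 8/4 → 1 ('c')
  [10] 4/13 → 1 ('c')
  [11] 13/15 → 2 ('cd')
  [12] 15/19 → 0 ('')
  [13] 19/0 → 1 ('d')
  [14] 0/11 → 1 ('d')
  [15] 11/17 → 2 ('db')
  [16] 17/7 → 1 ('d')
  [17] 7/14 → 2 ('dc')
  [18] 14/16 → 1 ('d')
  [19] 16/6 → 2 ('dd')

[0, 1, 1, 1, 0, 1, 1, 2, 0, 1, 1, 2, 0, 1, 1, 2, 1, 2, 1, 2]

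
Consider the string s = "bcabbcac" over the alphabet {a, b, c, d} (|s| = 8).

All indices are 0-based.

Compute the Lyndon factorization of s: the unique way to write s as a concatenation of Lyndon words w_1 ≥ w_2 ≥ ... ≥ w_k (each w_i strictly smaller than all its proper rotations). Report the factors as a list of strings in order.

emit factor 1: 'bc' (i=0, period=2)
emit factor 2: 'abbcac' (i=2, period=6)

["bc", "abbcac"]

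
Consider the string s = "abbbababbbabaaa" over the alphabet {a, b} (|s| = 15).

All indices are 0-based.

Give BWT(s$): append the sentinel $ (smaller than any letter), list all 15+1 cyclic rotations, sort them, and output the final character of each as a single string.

rank  rotation          last
    0  $abbbababbbabaaa  a
    1  a$abbbababbbabaa  a
    2  aa$abbbababbbaba  a
    3  aaa$abbbababbbab  b
    4  abaaa$abbbababbb  b
    5  ababbbabaaa$abbb  b
    6  abbbabaaa$abbbab  b
    7  abbbababbbabaaa$  $
    8  baaa$abbbababbba  a
    9  babaaa$abbbababb  b
   10  bababbbabaaa$abb  b
   11  babbbabaaa$abbba  a
   12  bbabaaa$abbbabab  b
   13  bbababbbabaaa$ab  b
   14  bbbabaaa$abbbaba  a
   15  bbbababbbabaaa$a  a

aaabbbb$abbabbaa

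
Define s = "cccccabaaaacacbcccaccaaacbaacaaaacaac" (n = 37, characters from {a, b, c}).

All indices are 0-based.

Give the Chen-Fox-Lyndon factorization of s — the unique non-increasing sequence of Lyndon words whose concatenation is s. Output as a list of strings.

emit factor 1: 'c' (i=0, period=1)
emit factor 2: 'c' (i=1, period=1)
emit factor 3: 'c' (i=2, period=1)
emit factor 4: 'c' (i=3, period=1)
emit factor 5: 'c' (i=4, period=1)
emit factor 6: 'ab' (i=5, period=2)
emit factor 7: 'aaaacacbcccaccaaacbaac' (i=7, period=22)
emit factor 8: 'aaaacaac' (i=29, period=8)

["c", "c", "c", "c", "c", "ab", "aaaacacbcccaccaaacbaac", "aaaacaac"]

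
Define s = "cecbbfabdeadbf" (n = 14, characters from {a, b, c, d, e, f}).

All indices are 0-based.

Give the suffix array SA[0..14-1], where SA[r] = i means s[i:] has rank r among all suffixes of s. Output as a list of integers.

[6, 10, 3, 7, 12, 4, 2, 0, 11, 8, 9, 1, 13, 5]

rank | idx | suffix
   0 |   6 | abdeadbf
   1 |  10 | adbf
   2 |   3 | bbfabdeadbf
   3 |   7 | bdeadbf
   4 |  12 | bf
   5 |   4 | bfabdeadbf
   6 |   2 | cbbfabdeadbf
   7 |   0 | cecbbfabdeadbf
   8 |  11 | dbf
   9 |   8 | deadbf
  10 |   9 | eadbf
  11 |   1 | ecbbfabdeadbf
  12 |  13 | f
  13 |   5 | fabdeadbf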